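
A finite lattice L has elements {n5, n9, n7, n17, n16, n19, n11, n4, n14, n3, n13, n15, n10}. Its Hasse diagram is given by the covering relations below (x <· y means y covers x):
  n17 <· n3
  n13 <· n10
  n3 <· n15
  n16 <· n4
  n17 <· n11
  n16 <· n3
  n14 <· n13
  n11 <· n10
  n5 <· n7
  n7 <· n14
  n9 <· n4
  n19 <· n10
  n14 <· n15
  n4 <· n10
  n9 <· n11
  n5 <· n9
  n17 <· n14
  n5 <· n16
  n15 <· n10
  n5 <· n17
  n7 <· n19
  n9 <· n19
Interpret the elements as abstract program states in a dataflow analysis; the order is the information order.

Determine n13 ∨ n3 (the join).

Common upper bounds of {n13, n3}: n10.
The least among these is n10.

n10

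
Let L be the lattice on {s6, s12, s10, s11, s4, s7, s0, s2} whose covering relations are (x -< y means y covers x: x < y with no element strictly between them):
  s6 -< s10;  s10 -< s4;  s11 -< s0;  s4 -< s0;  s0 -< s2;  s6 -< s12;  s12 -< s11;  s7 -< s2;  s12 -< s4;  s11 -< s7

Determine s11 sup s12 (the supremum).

s11

Common upper bounds of {s11, s12}: s0, s11, s2, s7.
The least among these is s11.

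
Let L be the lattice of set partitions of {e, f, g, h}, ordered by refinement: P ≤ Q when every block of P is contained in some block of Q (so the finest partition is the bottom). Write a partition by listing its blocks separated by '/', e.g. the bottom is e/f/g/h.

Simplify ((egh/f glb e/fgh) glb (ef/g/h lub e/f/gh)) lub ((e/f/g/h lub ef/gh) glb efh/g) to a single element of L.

ef/gh

egh/f ∧ e/fgh = e/f/gh
ef/g/h ∨ e/f/gh = ef/gh
e/f/gh ∧ ef/gh = e/f/gh
e/f/g/h ∨ ef/gh = ef/gh
ef/gh ∧ efh/g = ef/g/h
e/f/gh ∨ ef/g/h = ef/gh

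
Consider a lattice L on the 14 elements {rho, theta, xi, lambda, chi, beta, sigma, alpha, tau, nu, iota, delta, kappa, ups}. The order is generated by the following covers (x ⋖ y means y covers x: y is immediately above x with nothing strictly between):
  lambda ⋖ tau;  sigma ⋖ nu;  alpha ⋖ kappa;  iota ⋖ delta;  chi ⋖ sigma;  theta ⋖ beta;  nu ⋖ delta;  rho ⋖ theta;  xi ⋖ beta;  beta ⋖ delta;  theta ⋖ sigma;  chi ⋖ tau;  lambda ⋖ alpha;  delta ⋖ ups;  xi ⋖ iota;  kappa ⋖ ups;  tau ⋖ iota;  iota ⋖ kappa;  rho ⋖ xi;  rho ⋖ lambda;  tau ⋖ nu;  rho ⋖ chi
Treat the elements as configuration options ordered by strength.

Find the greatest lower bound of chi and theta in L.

rho

Common lower bounds of {chi, theta}: rho.
The greatest among these is rho.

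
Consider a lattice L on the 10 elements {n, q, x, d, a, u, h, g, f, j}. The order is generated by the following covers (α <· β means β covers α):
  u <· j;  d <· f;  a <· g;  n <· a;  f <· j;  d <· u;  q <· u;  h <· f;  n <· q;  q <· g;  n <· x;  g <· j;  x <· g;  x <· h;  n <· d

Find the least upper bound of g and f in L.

j

Common upper bounds of {g, f}: j.
The least among these is j.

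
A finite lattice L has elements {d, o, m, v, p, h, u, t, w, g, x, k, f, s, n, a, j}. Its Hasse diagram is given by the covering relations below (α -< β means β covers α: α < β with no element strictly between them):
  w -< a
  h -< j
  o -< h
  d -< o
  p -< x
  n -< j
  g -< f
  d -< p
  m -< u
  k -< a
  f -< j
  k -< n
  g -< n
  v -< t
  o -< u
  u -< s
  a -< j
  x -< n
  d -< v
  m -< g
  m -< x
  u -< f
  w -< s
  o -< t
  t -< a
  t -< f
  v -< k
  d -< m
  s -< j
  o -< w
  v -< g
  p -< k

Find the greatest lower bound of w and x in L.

d

Common lower bounds of {w, x}: d.
The greatest among these is d.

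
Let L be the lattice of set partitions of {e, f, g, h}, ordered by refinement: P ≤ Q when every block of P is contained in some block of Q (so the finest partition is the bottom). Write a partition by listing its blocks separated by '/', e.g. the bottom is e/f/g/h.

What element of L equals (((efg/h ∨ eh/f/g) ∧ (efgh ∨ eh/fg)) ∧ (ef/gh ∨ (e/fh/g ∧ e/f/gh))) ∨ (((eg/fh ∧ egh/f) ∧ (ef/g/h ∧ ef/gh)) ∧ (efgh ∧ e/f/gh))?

ef/gh

efg/h ∨ eh/f/g = efgh
efgh ∨ eh/fg = efgh
efgh ∧ efgh = efgh
e/fh/g ∧ e/f/gh = e/f/g/h
ef/gh ∨ e/f/g/h = ef/gh
efgh ∧ ef/gh = ef/gh
eg/fh ∧ egh/f = eg/f/h
ef/g/h ∧ ef/gh = ef/g/h
eg/f/h ∧ ef/g/h = e/f/g/h
efgh ∧ e/f/gh = e/f/gh
e/f/g/h ∧ e/f/gh = e/f/g/h
ef/gh ∨ e/f/g/h = ef/gh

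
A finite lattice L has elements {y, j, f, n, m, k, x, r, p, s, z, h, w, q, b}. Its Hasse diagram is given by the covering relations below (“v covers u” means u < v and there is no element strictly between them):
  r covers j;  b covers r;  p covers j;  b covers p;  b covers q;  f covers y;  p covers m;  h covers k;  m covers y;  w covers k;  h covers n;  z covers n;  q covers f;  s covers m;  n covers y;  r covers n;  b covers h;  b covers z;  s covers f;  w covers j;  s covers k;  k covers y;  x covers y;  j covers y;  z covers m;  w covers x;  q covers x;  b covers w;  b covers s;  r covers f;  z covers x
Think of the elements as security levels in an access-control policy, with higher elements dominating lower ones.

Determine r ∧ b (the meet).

Common lower bounds of {r, b}: f, j, n, r, y.
The greatest among these is r.

r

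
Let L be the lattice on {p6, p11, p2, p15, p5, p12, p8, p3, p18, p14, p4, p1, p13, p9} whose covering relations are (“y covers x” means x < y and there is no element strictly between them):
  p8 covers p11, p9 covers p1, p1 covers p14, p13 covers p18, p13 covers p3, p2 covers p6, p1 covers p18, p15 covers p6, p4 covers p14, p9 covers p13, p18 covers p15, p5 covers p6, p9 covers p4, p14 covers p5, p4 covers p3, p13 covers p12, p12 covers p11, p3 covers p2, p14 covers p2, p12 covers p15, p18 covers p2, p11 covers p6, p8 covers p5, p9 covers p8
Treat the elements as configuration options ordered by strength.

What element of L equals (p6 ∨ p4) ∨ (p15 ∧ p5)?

p4

p6 ∨ p4 = p4
p15 ∧ p5 = p6
p4 ∨ p6 = p4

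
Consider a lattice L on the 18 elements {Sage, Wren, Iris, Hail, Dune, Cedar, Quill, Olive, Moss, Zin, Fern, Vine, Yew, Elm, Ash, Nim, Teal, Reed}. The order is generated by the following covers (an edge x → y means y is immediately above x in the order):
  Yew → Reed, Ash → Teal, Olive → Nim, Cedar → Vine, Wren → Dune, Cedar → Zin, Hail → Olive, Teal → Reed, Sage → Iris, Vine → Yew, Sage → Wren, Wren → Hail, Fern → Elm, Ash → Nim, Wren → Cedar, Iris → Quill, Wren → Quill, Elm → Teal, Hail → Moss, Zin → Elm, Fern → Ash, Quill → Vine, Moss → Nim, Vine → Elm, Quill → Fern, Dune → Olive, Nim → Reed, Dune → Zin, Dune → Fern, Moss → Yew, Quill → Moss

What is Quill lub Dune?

Fern

Common upper bounds of {Quill, Dune}: Ash, Elm, Fern, Nim, Reed, Teal.
The least among these is Fern.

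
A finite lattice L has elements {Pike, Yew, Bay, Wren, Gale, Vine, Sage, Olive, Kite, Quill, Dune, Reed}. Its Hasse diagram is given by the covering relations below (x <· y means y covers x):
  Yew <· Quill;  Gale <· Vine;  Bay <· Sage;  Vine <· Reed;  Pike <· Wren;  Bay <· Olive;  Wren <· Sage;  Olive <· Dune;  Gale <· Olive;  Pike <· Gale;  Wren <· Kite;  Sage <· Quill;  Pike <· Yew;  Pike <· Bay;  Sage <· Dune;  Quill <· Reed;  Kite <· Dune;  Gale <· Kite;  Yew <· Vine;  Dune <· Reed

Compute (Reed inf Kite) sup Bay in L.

Dune

Reed ∧ Kite = Kite
Kite ∨ Bay = Dune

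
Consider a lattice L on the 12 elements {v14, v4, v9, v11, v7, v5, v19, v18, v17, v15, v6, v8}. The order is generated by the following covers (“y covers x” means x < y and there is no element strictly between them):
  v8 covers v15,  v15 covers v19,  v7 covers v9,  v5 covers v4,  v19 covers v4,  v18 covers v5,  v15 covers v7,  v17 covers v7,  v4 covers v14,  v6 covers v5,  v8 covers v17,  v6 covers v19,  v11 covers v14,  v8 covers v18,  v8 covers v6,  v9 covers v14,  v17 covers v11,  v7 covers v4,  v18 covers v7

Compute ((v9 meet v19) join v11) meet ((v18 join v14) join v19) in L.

v11

v9 ∧ v19 = v14
v14 ∨ v11 = v11
v18 ∨ v14 = v18
v18 ∨ v19 = v8
v11 ∧ v8 = v11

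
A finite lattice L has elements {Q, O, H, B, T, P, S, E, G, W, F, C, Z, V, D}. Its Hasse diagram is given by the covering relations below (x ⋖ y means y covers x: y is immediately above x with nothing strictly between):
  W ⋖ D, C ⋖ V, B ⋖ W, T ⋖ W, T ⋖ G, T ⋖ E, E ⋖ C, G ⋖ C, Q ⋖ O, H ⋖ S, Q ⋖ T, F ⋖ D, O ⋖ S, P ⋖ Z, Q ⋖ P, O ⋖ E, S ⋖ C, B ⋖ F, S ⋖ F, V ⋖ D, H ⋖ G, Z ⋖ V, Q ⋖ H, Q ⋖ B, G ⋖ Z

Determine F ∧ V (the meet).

Common lower bounds of {F, V}: H, O, Q, S.
The greatest among these is S.

S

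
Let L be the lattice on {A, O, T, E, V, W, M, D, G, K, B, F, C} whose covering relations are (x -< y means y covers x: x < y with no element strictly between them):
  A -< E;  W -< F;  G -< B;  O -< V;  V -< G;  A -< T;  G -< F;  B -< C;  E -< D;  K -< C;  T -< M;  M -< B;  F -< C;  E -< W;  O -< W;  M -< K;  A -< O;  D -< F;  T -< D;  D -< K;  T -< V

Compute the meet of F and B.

Common lower bounds of {F, B}: A, G, O, T, V.
The greatest among these is G.

G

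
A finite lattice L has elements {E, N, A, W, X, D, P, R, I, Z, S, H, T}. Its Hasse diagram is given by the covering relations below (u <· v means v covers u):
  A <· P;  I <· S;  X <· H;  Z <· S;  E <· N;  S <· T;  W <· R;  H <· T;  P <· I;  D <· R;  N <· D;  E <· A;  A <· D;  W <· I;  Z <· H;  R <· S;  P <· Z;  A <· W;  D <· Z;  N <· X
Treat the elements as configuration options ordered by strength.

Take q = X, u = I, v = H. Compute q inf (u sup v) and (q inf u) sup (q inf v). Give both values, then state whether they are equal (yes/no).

X; X; yes

u sup v = T, so q inf (u sup v) = X inf T = X.
q inf u = E and q inf v = X, so (q inf u) sup (q inf v) = E sup X = X.
Equal: yes.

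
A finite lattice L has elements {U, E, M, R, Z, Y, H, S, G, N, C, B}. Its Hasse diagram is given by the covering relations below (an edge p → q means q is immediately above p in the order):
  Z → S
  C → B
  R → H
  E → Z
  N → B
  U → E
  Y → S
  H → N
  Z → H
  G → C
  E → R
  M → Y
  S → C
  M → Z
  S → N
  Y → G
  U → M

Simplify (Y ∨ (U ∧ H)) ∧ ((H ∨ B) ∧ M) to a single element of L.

M

U ∧ H = U
Y ∨ U = Y
H ∨ B = B
B ∧ M = M
Y ∧ M = M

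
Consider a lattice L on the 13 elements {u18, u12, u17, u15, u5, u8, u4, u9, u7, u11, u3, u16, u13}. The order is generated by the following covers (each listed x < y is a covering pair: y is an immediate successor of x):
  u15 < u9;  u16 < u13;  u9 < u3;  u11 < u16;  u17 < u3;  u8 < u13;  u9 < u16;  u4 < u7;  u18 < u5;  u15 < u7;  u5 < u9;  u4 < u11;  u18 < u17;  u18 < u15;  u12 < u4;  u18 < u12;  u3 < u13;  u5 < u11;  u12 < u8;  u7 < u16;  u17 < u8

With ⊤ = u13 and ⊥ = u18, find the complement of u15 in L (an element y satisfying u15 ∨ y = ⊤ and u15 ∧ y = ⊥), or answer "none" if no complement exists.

u8

Need y with u15 ∨ y = u13 and u15 ∧ y = u18.
Checking each element gives: u8.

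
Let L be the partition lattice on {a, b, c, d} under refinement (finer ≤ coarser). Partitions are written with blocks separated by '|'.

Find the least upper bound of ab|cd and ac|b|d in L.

abcd

Common upper bounds of {ab|cd, ac|b|d}: abcd.
The least among these is abcd.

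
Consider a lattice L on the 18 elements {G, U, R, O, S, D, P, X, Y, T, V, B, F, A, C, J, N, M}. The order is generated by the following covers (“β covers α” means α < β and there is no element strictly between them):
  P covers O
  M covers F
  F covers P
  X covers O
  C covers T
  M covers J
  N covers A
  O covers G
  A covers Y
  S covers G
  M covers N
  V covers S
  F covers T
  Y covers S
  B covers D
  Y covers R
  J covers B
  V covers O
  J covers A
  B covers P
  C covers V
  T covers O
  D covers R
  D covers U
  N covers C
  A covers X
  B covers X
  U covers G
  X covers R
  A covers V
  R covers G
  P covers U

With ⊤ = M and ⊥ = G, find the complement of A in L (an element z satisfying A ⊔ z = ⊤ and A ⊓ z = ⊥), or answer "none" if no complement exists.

For every candidate z, either A ∨ z ≠ M or A ∧ z ≠ G; no complement exists.

none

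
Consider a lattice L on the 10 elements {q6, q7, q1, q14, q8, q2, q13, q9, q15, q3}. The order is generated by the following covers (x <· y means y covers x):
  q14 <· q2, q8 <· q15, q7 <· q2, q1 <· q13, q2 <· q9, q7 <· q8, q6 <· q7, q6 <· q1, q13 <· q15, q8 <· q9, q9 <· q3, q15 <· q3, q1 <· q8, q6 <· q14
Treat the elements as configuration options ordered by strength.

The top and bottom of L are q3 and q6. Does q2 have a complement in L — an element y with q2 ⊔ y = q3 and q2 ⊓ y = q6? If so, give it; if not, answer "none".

Need y with q2 ∨ y = q3 and q2 ∧ y = q6.
Checking each element gives: q13.

q13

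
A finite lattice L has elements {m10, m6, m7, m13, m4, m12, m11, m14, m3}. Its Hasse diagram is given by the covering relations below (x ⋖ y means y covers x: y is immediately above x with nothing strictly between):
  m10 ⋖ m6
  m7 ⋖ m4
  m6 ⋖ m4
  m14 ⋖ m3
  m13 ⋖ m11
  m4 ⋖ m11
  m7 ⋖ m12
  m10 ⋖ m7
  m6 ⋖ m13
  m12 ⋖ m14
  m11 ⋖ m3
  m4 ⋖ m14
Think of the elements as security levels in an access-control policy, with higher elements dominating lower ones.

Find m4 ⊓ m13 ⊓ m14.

m6

Common lower bounds of {m4, m13, m14}: m10, m6.
The greatest among these is m6.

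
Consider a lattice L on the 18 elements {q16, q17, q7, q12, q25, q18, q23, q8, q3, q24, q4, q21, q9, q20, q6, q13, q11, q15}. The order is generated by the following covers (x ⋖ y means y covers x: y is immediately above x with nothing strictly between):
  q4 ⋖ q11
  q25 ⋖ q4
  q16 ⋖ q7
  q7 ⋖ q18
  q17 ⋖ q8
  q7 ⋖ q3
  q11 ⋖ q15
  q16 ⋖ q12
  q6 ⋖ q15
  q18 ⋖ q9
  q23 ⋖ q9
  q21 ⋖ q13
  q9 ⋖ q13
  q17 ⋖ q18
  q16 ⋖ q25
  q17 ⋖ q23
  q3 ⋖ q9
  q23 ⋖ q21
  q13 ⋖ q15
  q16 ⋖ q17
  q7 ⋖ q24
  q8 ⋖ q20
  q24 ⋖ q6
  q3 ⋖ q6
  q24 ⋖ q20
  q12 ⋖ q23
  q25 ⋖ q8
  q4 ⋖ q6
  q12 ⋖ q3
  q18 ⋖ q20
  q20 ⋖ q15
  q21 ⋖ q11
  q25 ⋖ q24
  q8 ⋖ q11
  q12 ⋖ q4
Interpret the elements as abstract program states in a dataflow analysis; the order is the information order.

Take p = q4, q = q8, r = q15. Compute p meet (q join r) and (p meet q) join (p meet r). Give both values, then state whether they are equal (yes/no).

q join r = q15, so p meet (q join r) = q4 meet q15 = q4.
p meet q = q25 and p meet r = q4, so (p meet q) join (p meet r) = q25 join q4 = q4.
Equal: yes.

q4; q4; yes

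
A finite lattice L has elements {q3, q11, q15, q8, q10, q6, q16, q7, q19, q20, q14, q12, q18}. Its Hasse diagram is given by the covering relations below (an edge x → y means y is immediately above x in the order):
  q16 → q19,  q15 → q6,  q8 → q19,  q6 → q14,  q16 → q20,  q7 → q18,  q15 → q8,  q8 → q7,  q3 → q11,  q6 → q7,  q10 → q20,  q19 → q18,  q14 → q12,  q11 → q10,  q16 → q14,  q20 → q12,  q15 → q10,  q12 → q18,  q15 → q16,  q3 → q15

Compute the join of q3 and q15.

q15

Common upper bounds of {q3, q15}: q10, q12, q14, q15, q16, q18, q19, q20, q6, q7, q8.
The least among these is q15.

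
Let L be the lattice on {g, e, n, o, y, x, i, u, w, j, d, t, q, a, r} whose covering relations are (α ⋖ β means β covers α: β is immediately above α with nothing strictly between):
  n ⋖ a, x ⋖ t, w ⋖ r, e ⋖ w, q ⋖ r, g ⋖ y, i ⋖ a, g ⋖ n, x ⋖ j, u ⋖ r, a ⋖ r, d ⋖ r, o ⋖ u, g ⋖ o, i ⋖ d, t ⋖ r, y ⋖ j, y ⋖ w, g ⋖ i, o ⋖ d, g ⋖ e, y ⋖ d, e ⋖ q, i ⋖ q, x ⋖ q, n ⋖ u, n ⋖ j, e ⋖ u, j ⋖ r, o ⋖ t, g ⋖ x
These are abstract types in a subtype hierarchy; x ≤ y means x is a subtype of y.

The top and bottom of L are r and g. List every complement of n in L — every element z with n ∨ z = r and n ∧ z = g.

d, q, t, w

Need z with n ∨ z = r and n ∧ z = g.
Checking each element gives: d, q, t, w.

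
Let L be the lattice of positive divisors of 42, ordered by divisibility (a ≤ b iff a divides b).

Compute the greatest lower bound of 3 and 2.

1

In the divisibility order, the meet is the greatest common divisor: gcd(3, 2) = 1.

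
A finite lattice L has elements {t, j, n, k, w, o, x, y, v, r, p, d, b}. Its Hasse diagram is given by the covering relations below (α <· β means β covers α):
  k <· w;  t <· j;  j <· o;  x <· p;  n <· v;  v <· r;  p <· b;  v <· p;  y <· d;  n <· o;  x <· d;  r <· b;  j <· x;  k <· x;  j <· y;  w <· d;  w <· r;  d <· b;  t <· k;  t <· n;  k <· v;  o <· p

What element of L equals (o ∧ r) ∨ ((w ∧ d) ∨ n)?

o ∧ r = n
w ∧ d = w
w ∨ n = r
n ∨ r = r

r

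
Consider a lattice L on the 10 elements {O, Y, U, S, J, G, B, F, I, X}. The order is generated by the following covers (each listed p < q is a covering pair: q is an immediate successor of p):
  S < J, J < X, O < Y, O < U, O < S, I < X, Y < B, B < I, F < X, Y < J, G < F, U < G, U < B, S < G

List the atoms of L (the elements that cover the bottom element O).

The atoms are exactly the elements that cover O: S, U, Y.

S, U, Y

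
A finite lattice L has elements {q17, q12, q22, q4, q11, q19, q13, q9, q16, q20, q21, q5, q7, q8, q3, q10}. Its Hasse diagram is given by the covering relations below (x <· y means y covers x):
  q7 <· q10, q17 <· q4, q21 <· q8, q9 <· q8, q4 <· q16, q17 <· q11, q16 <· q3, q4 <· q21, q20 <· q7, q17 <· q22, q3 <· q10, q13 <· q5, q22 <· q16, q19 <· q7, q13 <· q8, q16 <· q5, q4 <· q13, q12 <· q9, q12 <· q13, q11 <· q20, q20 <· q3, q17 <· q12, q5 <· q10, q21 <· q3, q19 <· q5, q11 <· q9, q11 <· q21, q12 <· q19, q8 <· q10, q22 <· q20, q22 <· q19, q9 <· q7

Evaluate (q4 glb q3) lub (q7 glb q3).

q4 ∧ q3 = q4
q7 ∧ q3 = q20
q4 ∨ q20 = q3

q3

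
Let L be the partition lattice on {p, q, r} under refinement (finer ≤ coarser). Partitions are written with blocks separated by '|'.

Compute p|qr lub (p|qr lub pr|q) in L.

pqr

p|qr ∨ pr|q = pqr
p|qr ∨ pqr = pqr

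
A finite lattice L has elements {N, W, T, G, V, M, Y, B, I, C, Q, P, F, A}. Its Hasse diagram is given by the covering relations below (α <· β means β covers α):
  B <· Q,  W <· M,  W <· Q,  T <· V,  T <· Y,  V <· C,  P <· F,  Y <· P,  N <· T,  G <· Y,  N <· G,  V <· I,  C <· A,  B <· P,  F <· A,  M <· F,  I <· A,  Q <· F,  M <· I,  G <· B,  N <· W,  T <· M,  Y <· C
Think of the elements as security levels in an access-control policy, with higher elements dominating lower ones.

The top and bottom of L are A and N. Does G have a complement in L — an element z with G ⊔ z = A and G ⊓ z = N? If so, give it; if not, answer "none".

I

Need z with G ∨ z = A and G ∧ z = N.
Checking each element gives: I.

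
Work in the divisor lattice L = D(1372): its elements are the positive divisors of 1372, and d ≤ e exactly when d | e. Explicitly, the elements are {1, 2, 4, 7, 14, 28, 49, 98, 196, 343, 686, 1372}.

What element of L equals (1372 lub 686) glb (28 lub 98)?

1372 ∨ 686 = 1372
28 ∨ 98 = 196
1372 ∧ 196 = 196

196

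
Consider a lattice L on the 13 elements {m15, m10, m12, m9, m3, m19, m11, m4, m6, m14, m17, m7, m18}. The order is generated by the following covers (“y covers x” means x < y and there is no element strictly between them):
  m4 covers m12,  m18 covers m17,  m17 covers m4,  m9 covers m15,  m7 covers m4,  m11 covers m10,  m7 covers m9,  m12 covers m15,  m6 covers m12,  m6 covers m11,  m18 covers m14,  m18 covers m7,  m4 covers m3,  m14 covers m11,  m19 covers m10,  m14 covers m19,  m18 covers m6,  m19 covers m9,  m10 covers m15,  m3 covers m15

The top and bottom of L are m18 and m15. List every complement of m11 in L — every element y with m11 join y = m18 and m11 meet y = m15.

m17, m3, m4, m7

Need y with m11 ∨ y = m18 and m11 ∧ y = m15.
Checking each element gives: m17, m3, m4, m7.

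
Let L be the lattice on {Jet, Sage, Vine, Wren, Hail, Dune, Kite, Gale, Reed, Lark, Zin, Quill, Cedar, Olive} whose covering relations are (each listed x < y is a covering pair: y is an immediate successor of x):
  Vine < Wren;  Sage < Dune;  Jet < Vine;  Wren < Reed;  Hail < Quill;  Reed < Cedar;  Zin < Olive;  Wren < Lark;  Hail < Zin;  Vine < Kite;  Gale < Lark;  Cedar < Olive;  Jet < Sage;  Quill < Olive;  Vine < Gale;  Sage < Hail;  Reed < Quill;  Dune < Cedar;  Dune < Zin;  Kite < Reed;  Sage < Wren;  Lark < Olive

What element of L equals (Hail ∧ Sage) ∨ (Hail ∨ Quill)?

Hail ∧ Sage = Sage
Hail ∨ Quill = Quill
Sage ∨ Quill = Quill

Quill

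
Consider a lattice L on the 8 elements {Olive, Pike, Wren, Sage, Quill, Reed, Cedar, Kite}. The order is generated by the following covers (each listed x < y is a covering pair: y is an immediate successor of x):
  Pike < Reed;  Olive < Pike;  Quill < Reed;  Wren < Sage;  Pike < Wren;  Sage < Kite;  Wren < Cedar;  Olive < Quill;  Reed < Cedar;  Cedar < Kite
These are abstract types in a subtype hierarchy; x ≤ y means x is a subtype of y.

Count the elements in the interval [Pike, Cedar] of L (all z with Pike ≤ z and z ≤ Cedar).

4

The interval [Pike, Cedar] = {Cedar, Pike, Reed, Wren}, which has 4 elements.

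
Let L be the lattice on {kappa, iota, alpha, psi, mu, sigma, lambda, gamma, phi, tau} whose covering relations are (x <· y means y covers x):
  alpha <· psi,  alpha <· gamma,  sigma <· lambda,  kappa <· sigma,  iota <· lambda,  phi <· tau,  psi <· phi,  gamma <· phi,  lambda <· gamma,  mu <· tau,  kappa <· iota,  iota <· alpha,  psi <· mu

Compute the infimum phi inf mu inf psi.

Common lower bounds of {phi, mu, psi}: alpha, iota, kappa, psi.
The greatest among these is psi.

psi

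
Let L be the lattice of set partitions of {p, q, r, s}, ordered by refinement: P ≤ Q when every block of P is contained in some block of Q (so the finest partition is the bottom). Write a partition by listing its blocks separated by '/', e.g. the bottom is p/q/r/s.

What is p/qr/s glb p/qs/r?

p/q/r/s

The meet (common refinement) of p/qr/s and p/qs/r intersects blocks pairwise, giving p/q/r/s.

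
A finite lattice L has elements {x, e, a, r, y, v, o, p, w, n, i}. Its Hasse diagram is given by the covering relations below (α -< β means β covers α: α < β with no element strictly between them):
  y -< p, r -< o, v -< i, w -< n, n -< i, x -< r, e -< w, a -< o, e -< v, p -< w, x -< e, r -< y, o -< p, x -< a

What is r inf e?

x

Common lower bounds of {r, e}: x.
The greatest among these is x.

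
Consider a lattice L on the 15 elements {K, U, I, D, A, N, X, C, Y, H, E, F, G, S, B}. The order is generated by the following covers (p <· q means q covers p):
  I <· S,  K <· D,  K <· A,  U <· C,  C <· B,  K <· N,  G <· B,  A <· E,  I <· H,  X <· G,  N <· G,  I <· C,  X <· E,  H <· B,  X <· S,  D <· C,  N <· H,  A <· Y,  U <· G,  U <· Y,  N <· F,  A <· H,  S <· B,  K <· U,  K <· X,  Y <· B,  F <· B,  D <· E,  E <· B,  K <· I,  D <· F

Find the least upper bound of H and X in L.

B

Common upper bounds of {H, X}: B.
The least among these is B.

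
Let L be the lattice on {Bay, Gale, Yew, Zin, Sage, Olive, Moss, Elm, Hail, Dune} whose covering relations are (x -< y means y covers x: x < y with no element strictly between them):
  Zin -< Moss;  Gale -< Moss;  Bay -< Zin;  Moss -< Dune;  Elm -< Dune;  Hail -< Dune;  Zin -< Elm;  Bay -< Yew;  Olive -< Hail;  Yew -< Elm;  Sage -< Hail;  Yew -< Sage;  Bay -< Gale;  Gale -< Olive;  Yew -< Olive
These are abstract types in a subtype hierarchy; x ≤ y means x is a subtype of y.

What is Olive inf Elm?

Yew

Common lower bounds of {Olive, Elm}: Bay, Yew.
The greatest among these is Yew.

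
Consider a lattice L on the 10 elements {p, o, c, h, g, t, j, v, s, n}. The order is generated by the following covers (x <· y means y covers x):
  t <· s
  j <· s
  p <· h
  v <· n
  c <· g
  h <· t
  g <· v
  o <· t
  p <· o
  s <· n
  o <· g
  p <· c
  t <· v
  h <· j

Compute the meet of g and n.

Common lower bounds of {g, n}: c, g, o, p.
The greatest among these is g.

g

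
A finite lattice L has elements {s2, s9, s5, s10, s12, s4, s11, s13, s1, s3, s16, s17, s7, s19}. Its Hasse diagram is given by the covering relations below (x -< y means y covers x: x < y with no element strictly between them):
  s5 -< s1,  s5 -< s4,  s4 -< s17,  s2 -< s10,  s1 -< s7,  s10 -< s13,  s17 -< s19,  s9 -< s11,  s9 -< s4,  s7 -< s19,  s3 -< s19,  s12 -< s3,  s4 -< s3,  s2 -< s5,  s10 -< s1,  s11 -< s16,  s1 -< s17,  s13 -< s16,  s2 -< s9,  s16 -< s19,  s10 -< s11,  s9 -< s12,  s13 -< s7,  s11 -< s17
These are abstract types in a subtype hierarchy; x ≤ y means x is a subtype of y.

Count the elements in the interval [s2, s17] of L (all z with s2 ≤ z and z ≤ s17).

The interval [s2, s17] = {s1, s10, s11, s17, s2, s4, s5, s9}, which has 8 elements.

8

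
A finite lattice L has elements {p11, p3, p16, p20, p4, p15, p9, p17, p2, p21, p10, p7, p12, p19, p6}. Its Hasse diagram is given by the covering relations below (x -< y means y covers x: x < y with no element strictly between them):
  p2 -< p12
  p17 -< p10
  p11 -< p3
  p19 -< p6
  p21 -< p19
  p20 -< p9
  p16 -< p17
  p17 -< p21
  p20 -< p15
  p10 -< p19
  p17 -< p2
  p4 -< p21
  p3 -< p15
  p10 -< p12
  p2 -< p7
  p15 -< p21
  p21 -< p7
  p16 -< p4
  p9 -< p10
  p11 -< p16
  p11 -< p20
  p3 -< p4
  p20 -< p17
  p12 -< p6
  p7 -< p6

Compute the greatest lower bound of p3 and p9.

p11

Common lower bounds of {p3, p9}: p11.
The greatest among these is p11.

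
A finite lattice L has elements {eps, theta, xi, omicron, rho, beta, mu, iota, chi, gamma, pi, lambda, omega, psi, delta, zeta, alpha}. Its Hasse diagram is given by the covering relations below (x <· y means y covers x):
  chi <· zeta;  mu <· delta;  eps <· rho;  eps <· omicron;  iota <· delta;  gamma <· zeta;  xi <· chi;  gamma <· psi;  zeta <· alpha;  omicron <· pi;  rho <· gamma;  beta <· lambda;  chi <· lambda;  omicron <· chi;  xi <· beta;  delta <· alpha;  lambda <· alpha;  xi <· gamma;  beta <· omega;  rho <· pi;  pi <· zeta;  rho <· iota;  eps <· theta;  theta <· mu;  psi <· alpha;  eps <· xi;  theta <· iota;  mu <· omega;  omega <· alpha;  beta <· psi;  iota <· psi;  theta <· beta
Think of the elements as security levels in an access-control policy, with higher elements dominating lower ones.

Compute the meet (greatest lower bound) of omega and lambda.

Common lower bounds of {omega, lambda}: beta, eps, theta, xi.
The greatest among these is beta.

beta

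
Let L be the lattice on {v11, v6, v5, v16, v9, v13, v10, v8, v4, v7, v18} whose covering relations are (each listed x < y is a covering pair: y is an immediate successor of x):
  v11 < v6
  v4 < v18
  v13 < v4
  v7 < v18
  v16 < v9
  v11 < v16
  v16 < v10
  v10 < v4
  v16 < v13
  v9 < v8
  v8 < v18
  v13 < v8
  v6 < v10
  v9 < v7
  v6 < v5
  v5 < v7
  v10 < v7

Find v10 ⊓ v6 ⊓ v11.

Common lower bounds of {v10, v6, v11}: v11.
The greatest among these is v11.

v11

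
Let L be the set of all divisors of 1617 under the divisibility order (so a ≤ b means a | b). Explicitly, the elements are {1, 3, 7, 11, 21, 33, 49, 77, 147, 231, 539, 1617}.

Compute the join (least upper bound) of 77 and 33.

231

In the divisibility order, the join is the least common multiple: lcm(77, 33) = 231.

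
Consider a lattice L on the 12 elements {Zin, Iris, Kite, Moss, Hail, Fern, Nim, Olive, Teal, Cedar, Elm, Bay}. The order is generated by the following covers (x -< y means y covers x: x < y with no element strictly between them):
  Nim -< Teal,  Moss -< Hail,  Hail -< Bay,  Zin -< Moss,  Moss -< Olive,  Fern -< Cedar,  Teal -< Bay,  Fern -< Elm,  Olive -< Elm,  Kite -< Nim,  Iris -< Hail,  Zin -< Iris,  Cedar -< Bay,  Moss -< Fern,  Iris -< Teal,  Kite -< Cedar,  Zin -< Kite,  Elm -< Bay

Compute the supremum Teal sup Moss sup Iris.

Common upper bounds of {Teal, Moss, Iris}: Bay.
The least among these is Bay.

Bay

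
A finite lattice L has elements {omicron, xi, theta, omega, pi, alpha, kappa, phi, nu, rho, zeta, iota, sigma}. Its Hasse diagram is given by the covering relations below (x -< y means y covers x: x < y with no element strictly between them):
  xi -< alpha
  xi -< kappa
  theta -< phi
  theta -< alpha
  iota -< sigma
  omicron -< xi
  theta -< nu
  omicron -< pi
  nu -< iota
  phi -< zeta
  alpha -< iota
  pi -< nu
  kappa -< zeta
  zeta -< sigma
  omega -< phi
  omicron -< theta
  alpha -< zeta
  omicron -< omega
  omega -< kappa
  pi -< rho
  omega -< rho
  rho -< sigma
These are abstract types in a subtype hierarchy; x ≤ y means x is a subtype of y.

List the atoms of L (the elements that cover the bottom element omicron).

omega, pi, theta, xi

The atoms are exactly the elements that cover omicron: omega, pi, theta, xi.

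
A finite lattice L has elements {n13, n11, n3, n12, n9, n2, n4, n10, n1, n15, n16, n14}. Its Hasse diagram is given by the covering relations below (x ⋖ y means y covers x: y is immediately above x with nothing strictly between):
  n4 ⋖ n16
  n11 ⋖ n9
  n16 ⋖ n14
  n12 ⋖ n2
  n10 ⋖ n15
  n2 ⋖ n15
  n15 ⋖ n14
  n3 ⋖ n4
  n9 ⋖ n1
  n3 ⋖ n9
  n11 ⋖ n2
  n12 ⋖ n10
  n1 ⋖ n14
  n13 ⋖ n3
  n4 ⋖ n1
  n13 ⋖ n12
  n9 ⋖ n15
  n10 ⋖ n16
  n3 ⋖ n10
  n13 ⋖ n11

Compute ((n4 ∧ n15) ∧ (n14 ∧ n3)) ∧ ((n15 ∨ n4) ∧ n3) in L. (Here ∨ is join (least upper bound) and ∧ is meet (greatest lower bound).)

n4 ∧ n15 = n3
n14 ∧ n3 = n3
n3 ∧ n3 = n3
n15 ∨ n4 = n14
n14 ∧ n3 = n3
n3 ∧ n3 = n3

n3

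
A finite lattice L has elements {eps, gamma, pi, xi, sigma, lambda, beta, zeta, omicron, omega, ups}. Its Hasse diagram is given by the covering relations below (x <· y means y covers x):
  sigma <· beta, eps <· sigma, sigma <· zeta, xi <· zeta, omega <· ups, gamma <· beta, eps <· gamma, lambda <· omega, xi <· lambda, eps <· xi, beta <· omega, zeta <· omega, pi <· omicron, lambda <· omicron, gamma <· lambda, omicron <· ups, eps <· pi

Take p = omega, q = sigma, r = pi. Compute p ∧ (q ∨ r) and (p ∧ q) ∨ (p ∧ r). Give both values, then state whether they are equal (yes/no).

q ∨ r = ups, so p ∧ (q ∨ r) = omega ∧ ups = omega.
p ∧ q = sigma and p ∧ r = eps, so (p ∧ q) ∨ (p ∧ r) = sigma ∨ eps = sigma.
Equal: no.

omega; sigma; no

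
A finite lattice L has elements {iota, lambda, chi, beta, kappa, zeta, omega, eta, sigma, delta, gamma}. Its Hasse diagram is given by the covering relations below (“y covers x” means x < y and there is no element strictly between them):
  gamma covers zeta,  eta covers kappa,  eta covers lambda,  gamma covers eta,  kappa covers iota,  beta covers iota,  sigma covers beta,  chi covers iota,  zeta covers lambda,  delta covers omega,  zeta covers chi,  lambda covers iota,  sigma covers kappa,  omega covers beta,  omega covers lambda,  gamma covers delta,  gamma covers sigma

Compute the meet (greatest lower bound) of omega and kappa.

Common lower bounds of {omega, kappa}: iota.
The greatest among these is iota.

iota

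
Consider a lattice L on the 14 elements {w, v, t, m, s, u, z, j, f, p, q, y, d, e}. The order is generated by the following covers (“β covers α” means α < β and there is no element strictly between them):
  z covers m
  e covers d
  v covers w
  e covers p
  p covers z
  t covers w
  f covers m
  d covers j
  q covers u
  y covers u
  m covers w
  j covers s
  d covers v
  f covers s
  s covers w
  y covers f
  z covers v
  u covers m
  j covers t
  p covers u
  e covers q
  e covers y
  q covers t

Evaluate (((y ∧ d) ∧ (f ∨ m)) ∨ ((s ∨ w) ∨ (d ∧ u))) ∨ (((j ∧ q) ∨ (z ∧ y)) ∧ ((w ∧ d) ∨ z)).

f

y ∧ d = s
f ∨ m = f
s ∧ f = s
s ∨ w = s
d ∧ u = w
s ∨ w = s
s ∨ s = s
j ∧ q = t
z ∧ y = m
t ∨ m = q
w ∧ d = w
w ∨ z = z
q ∧ z = m
s ∨ m = f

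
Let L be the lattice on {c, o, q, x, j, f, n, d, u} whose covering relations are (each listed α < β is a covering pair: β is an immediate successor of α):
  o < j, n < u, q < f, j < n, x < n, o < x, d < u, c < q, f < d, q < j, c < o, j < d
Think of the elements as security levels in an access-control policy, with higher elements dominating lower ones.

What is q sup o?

j

Common upper bounds of {q, o}: d, j, n, u.
The least among these is j.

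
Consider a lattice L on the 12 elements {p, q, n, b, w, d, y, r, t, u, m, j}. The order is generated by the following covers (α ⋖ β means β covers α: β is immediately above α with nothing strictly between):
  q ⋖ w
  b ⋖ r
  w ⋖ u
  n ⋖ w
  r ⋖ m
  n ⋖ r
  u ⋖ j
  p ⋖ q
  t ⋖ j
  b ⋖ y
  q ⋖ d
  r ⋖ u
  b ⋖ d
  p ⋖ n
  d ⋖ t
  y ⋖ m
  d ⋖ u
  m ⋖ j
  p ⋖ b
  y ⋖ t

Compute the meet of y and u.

Common lower bounds of {y, u}: b, p.
The greatest among these is b.

b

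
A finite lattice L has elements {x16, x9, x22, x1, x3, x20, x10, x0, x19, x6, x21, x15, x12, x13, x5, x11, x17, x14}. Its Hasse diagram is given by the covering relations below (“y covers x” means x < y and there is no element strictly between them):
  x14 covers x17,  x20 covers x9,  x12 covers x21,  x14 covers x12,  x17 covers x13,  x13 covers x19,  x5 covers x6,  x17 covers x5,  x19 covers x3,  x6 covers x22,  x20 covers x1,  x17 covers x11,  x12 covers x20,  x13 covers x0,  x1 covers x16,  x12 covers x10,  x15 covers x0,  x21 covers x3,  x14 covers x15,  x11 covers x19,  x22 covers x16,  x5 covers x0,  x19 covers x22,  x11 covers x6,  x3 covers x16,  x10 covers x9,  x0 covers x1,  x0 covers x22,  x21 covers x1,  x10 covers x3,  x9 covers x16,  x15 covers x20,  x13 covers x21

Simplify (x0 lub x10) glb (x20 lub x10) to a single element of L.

x0 ∨ x10 = x14
x20 ∨ x10 = x12
x14 ∧ x12 = x12

x12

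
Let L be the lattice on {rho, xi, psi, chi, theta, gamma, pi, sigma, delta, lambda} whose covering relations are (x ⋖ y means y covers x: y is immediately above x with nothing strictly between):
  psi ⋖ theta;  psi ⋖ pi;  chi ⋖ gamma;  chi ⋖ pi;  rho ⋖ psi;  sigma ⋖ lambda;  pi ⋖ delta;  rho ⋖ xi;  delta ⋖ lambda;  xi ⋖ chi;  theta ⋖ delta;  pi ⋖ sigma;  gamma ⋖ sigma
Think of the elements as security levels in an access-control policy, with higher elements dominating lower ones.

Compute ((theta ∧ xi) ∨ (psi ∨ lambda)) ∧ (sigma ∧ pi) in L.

pi

theta ∧ xi = rho
psi ∨ lambda = lambda
rho ∨ lambda = lambda
sigma ∧ pi = pi
lambda ∧ pi = pi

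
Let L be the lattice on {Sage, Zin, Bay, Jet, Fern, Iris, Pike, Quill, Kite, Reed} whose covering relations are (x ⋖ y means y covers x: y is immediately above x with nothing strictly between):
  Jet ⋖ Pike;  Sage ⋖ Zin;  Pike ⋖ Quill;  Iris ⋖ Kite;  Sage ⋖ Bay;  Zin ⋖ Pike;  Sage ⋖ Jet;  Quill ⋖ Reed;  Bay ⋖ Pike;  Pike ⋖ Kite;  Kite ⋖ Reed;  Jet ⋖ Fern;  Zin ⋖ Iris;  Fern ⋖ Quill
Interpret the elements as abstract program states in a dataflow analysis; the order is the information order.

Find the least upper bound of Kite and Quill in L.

Common upper bounds of {Kite, Quill}: Reed.
The least among these is Reed.

Reed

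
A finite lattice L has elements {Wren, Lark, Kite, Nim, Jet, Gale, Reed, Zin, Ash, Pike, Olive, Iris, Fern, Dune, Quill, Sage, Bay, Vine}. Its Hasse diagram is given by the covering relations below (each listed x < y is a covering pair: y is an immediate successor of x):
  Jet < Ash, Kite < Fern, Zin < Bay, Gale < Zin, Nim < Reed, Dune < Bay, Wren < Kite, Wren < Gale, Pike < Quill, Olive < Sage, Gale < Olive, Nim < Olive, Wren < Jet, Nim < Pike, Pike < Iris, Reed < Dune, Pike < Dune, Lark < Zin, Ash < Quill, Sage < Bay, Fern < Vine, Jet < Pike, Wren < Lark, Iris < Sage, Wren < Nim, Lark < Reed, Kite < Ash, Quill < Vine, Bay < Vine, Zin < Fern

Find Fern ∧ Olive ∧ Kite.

Common lower bounds of {Fern, Olive, Kite}: Wren.
The greatest among these is Wren.

Wren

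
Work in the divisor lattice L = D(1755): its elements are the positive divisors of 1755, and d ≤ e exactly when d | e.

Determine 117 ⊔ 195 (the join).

585

Common upper bounds of {117, 195}: 1755, 585.
The least among these is 585.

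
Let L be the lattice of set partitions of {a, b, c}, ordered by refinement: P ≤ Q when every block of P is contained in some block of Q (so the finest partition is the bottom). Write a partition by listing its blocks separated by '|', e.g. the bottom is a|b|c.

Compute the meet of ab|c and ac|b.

The meet (common refinement) of ab|c and ac|b intersects blocks pairwise, giving a|b|c.

a|b|c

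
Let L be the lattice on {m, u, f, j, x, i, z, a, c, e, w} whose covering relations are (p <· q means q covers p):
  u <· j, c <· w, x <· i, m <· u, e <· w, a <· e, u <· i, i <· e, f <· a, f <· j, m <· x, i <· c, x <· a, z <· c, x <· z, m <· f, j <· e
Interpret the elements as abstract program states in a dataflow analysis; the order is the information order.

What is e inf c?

i

Common lower bounds of {e, c}: i, m, u, x.
The greatest among these is i.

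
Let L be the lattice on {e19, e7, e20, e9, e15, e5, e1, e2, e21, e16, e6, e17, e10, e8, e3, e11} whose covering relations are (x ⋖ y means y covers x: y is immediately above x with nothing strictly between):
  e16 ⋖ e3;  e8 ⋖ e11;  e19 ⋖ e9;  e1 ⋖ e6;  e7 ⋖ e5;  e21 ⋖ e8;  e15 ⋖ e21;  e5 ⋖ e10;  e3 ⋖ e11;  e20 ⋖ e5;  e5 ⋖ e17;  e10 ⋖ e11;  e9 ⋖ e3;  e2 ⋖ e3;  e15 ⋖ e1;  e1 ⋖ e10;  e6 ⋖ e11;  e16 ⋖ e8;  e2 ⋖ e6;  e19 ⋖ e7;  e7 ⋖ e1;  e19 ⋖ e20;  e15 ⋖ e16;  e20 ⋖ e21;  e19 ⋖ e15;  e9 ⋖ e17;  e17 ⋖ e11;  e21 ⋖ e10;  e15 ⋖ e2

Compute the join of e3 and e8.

Common upper bounds of {e3, e8}: e11.
The least among these is e11.

e11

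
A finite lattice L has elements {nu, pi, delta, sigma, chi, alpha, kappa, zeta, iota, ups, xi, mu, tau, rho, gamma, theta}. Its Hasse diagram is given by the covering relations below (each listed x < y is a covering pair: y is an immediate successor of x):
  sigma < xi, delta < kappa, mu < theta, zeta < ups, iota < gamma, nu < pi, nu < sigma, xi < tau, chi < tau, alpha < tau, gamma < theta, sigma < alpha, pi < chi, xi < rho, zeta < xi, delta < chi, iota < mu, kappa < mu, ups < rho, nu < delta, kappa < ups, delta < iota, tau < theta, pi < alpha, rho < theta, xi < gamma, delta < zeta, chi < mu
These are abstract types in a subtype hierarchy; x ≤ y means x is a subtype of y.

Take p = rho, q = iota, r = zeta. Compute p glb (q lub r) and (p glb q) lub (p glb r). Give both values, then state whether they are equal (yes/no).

q lub r = gamma, so p glb (q lub r) = rho glb gamma = xi.
p glb q = delta and p glb r = zeta, so (p glb q) lub (p glb r) = delta lub zeta = zeta.
Equal: no.

xi; zeta; no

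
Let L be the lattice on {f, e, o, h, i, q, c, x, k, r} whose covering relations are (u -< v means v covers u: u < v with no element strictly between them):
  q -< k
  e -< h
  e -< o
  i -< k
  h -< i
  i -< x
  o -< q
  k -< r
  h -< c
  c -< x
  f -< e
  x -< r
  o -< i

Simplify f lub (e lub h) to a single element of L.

e ∨ h = h
f ∨ h = h

h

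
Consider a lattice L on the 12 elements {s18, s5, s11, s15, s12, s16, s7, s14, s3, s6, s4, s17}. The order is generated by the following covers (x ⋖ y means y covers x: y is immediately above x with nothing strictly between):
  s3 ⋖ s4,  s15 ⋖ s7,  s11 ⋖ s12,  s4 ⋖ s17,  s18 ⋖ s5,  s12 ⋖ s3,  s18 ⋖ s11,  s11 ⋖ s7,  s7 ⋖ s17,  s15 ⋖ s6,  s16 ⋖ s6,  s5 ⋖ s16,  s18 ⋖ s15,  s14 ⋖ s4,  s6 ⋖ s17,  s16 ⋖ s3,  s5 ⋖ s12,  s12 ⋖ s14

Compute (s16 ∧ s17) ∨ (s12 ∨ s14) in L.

s4

s16 ∧ s17 = s16
s12 ∨ s14 = s14
s16 ∨ s14 = s4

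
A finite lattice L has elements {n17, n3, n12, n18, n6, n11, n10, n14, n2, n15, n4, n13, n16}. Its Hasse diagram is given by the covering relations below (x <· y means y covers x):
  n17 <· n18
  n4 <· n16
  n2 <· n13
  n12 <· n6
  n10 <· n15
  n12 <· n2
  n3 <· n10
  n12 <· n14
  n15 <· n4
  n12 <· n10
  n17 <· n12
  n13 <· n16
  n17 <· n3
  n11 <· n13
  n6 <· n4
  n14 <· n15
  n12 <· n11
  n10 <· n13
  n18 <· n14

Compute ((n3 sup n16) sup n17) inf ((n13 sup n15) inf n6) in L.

n3 ∨ n16 = n16
n16 ∨ n17 = n16
n13 ∨ n15 = n16
n16 ∧ n6 = n6
n16 ∧ n6 = n6

n6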